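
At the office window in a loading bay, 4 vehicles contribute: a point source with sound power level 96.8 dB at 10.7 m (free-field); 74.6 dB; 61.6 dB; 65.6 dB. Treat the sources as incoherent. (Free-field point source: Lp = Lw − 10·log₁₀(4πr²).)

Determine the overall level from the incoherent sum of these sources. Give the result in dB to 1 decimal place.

75.7 dB

Source at 10.7 m: Lp = 96.8 − 10·log₁₀(4π·10.7²) = 96.8 − 10·log₁₀(1438.724) = 65.2 dB.
Sum in the linear (power) domain: Σ 10^(Lᵢ/10) = 10^(65.2/10) + 10^(74.6/10) + 10^(61.6/10) + 10^(65.6/10) = 3.723e+07.
L_total = 10·log₁₀(3.723e+07) = 75.7 dB.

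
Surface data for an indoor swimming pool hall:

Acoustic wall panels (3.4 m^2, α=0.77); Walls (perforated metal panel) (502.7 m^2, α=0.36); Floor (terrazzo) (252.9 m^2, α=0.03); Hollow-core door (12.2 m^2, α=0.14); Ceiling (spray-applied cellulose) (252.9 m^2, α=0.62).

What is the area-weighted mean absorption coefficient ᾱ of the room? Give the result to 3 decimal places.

0.341

S = Σ Sᵢ = 3.4 + 502.7 + 252.9 + 12.2 + 252.9 = 1024.1 m^2.
Weighted sum Σ Sα = 349.683.
ᾱ = 349.683 / 1024.1 = 0.341.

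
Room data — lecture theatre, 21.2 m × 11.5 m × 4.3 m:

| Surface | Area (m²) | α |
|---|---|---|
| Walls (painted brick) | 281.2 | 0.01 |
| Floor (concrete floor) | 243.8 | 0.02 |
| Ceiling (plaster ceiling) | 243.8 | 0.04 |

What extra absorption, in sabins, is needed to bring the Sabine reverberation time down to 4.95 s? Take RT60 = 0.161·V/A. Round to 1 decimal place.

16.7 sabins

Total absorption A₁ = 281.2·0.01 + 243.8·0.02 + 243.8·0.04
  = 2.812 + 4.876 + 9.752 = 17.440 m² sabins.
Target A₂ = 0.161·1048.34/4.95 = 34.098 sabins (V = 1048.34 m³).
Shortfall: 34.098 − 17.440 = 16.7 sabins.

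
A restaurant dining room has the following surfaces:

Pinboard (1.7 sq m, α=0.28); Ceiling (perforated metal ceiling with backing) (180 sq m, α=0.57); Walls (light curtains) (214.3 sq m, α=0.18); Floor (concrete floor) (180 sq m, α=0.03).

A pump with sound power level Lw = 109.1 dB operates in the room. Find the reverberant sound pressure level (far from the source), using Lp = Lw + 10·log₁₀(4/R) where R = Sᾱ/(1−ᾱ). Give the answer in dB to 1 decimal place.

92.2 dB

Σ(Sᵢαᵢ) = 1.7·0.28 + 180·0.57 + 214.3·0.18 + 180·0.03 = 147.050; total area S = 576.0 sq m.
ᾱ = 147.050/576.0 = 0.2553; R = Sᾱ/(1−ᾱ) = 147.050/(1−0.2553) = 197.462 sq m.
Lp = 109.1 + 10·log₁₀(4/197.462) = 109.1 + (-16.93) = 92.2 dB.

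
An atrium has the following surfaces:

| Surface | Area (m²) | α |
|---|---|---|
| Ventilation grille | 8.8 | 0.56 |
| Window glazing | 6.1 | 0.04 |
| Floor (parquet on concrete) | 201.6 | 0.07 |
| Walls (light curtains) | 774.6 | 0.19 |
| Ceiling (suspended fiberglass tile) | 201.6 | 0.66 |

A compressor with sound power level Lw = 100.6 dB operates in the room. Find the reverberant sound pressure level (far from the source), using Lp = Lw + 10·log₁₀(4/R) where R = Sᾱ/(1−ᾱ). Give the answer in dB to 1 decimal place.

80.6 dB

A = 299.514 sabins; S = 1192.7 m².
ᾱ = 0.2511, so room constant R = A/(1−ᾱ) = 399.939 m².
Lp = 100.6 + 10·log₁₀(4/399.939) = 100.6 + (-20.00) = 80.6 dB.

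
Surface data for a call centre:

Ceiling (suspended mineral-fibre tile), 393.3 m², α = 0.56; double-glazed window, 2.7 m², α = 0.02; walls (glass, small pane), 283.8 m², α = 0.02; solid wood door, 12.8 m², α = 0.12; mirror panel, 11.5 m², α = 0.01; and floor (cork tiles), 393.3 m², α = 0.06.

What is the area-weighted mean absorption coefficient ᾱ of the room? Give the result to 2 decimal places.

Total surface area S = 1097.4 m².
Weighted sum Σ Sα = 251.227.
ᾱ = A/S = 0.23.

0.23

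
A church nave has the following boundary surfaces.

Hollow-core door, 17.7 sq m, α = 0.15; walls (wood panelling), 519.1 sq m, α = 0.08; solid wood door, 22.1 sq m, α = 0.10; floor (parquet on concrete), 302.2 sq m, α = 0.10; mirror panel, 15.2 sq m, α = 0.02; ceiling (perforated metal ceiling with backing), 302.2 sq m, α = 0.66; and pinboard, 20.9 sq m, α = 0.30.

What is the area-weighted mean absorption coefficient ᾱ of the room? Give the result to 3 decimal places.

S = Σ Sᵢ = 17.7 + 519.1 + 22.1 + 302.2 + 15.2 + 302.2 + 20.9 = 1199.4 sq m.
Weighted sum Σ Sα = 282.639.
ᾱ = A/S = 0.236.

0.236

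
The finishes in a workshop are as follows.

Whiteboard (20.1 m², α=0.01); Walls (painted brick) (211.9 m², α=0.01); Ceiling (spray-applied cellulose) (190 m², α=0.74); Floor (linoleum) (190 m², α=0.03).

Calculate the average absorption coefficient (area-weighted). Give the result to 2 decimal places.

S = Σ Sᵢ = 20.1 + 211.9 + 190 + 190 = 612.0 m².
Σ(Sᵢαᵢ) = 20.1×0.01 + 211.9×0.01 + 190×0.74 + 190×0.03 = 148.620.
ᾱ = 148.620 / 612.0 = 0.24.

0.24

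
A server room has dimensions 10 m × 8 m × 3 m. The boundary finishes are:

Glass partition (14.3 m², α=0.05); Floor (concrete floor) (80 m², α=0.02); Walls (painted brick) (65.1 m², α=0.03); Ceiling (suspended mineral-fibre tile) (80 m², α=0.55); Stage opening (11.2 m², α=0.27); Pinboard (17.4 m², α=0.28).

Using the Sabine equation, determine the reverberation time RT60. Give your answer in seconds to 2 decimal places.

A = Σ Sᵢαᵢ = 14.3*0.05 + 80*0.02 + 65.1*0.03 + 80*0.55 + 11.2*0.27 + 17.4*0.28 = 56.164 sabins.
V = 10·8·3 = 240 m³.
T = 0.161 V/A = 0.161·240/56.164 = 0.69 s.

0.69 s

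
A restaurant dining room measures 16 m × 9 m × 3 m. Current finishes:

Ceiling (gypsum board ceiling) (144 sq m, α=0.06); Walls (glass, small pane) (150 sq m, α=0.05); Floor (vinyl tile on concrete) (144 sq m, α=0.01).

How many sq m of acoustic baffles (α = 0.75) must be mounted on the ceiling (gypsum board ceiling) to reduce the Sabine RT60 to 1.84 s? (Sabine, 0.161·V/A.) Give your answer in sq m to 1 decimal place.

29.3

Equivalent absorption area: A₁ = 144·0.06 + 150·0.05 + 144·0.01 = 17.580 sq m.
Required A₂ = 0.161·432/1.84 = 37.800 sabins.
Absorption to add: 37.800 − 17.580 = 20.220 sabins.
Each sq m of panel replacing the ceiling (gypsum board ceiling) adds (0.75 − 0.06) = 0.69 sabins.
Area = ΔA/Δα = 20.220/0.69 = 29.3 sq m.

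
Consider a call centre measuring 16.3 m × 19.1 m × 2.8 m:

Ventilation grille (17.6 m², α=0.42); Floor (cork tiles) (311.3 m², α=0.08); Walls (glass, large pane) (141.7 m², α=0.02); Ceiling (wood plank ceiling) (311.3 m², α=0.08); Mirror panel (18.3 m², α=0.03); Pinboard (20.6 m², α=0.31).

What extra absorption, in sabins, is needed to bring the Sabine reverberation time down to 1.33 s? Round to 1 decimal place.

38.6 sabins

Total absorption A₁ = 17.6×0.42 + 311.3×0.08 + 141.7×0.02 + 311.3×0.08 + 18.3×0.03 + 20.6×0.31
  = 7.392 + 24.904 + 2.834 + 24.904 + 0.549 + 6.386 = 66.969 m² sabins.
For T = 1.33 s, need A₂ = 0.161·V/T = 0.161·871.724/1.33 = 105.524 sabins.
Shortfall: 105.524 − 66.969 = 38.6 sabins.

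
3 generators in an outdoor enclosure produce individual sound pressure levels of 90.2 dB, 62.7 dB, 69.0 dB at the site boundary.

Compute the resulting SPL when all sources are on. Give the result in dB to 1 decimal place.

90.2 dB

Σ 10^(Lᵢ/10) = 1.057e+09.
Back to dB: 10·log₁₀ Σ = 90.2 dB.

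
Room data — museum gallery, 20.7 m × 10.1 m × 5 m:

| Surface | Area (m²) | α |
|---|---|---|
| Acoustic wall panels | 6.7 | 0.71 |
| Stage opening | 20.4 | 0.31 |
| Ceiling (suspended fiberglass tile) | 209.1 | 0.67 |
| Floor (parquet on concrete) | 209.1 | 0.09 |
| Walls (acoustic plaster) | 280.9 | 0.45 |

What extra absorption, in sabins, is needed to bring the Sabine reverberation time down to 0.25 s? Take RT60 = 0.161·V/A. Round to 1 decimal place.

A₁ = Σ Sᵢαᵢ = 6.7*0.71 + 20.4*0.31 + 209.1*0.67 + 209.1*0.09 + 280.9*0.45 = 296.402 sabins.
For T = 0.25 s, need A₂ = 0.161·V/T = 0.161·1045.35/0.25 = 673.205 sabins.
ΔA = A₂ − A₁ = 673.205 − 296.402 = 376.8 sabins.

376.8 sabins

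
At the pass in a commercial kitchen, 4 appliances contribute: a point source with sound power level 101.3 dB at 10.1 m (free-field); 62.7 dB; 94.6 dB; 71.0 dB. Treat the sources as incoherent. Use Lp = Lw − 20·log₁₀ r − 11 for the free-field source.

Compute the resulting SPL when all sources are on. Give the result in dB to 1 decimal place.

94.6 dB

Source at 10.1 m: Lp = 101.3 − 20·log₁₀(10.1) − 11 = 70.2 dB.
Σ 10^(Lᵢ/10) = 2.909e+09.
Back to dB: 10·log₁₀ Σ = 94.6 dB.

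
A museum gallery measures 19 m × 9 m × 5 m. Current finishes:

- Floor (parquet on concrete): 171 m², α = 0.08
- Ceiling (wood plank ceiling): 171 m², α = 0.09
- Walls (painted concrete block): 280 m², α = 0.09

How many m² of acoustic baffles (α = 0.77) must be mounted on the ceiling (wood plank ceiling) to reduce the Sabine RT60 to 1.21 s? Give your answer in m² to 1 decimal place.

Summing Sᵢαᵢ: 13.680 + 15.390 + 25.200 → A₁ = 54.270 sabins.
Required A₂ = 0.161·855/1.21 = 113.764 sabins.
ΔA needed = 113.764 − 54.270 = 59.494 sabins.
Each m² of panel replacing the ceiling (wood plank ceiling) adds (0.77 − 0.09) = 0.68 sabins.
Panel area = 59.494 / 0.68 = 87.5 m².

87.5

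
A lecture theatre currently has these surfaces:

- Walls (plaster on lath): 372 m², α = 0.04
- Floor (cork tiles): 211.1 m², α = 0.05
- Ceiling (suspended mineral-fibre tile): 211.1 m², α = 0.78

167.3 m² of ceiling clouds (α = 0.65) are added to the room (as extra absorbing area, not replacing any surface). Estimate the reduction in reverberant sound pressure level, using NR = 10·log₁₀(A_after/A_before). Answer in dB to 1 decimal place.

2.0 dB

A_before = Σ Sᵢαᵢ = 372×0.04 + 211.1×0.05 + 211.1×0.78 = 190.093 sabins.
Added absorption = 167.3 × 0.65 = 108.745 sabins.
A_after = 190.093 + 108.745 = 298.838 sabins.
NR = 10·log₁₀(298.838/190.093) = 2.0 dB.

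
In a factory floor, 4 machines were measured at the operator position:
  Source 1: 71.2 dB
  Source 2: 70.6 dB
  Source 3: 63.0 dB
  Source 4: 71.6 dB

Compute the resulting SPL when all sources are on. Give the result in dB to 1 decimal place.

76.1 dB

Converting to relative power and adding: 10^(71.2/10) + 10^(70.6/10) + 10^(63.0/10) + 10^(71.6/10) = 4.111e+07.
Back to dB: 10·log₁₀ Σ = 76.1 dB.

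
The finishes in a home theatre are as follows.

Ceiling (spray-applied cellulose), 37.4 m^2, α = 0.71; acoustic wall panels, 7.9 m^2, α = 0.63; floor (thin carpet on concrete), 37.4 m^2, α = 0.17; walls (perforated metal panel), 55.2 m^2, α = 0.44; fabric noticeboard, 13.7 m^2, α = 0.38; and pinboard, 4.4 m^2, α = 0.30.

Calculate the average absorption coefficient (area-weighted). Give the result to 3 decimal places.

S = Σ Sᵢ = 37.4 + 7.9 + 37.4 + 55.2 + 13.7 + 4.4 = 156.0 m^2.
Σ(Sᵢαᵢ) = 37.4*0.71 + 7.9*0.63 + 37.4*0.17 + 55.2*0.44 + 13.7*0.38 + 4.4*0.30 = 68.703.
ᾱ = A/S = 0.440.

0.440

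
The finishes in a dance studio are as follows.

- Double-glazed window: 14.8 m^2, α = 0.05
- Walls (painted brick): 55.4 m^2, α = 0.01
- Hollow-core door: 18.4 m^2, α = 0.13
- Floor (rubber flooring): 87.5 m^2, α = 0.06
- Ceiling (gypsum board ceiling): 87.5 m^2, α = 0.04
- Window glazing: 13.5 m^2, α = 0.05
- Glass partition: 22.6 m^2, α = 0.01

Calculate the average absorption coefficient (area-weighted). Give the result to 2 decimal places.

Total surface area S = 299.7 m^2.
A = 14.8×0.05 + 55.4×0.01 + 18.4×0.13 + 87.5×0.06 + 87.5×0.04 + 13.5×0.05 + 22.6×0.01 = 13.337 sabins.
ᾱ = A/S = 0.04.

0.04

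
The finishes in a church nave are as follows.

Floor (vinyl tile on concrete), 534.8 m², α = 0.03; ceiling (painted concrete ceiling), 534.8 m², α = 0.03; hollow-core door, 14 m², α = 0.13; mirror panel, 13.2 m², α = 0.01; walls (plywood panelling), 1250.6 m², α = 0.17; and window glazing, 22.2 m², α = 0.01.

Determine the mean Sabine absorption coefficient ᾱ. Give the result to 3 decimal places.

0.104

Total surface area S = 2369.6 m².
Σ(Sᵢαᵢ) = 534.8×0.03 + 534.8×0.03 + 14×0.13 + 13.2×0.01 + 1250.6×0.17 + 22.2×0.01 = 246.864.
ᾱ = A/S = 0.104.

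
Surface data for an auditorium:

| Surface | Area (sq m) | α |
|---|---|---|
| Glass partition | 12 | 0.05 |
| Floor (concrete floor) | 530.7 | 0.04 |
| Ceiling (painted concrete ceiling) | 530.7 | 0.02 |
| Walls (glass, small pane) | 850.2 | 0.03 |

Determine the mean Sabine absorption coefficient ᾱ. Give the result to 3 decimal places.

S = Σ Sᵢ = 12 + 530.7 + 530.7 + 850.2 = 1923.6 sq m.
A = 12×0.05 + 530.7×0.04 + 530.7×0.02 + 850.2×0.03 = 57.948 sabins.
ᾱ = A/S = 0.030.

0.030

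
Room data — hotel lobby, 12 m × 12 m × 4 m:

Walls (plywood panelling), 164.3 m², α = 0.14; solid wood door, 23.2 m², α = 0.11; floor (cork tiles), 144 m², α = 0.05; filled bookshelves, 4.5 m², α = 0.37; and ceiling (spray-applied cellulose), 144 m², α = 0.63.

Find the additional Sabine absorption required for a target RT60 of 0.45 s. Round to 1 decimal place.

Summing Sᵢαᵢ: 23.002 + 2.552 + 7.200 + 1.665 + 90.720 → A₁ = 125.139 sabins.
V = 576 m³. Required absorption A₂ = 0.161 × 576 / 0.45 = 206.080 sabins.
ΔA = A₂ − A₁ = 206.080 − 125.139 = 80.9 sabins.

80.9 sabins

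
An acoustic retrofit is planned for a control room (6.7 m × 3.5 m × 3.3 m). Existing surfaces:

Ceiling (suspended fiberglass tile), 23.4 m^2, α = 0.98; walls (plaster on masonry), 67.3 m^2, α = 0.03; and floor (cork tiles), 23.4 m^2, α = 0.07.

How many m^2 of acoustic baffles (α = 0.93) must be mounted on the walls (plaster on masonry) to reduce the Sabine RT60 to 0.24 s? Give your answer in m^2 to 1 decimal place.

28.1

Equivalent absorption area: A₁ = 23.4*0.98 + 67.3*0.03 + 23.4*0.07 = 26.589 m^2.
V = 77.385 m³. Target absorption A₂ = 0.161 × 77.385 / 0.24 = 51.912 sabins.
Absorption to add: 51.912 − 26.589 = 25.323 sabins.
Each m^2 of panel replacing the walls (plaster on masonry) adds (0.93 − 0.03) = 0.90 sabins.
Panel area = 25.323 / 0.90 = 28.1 m^2.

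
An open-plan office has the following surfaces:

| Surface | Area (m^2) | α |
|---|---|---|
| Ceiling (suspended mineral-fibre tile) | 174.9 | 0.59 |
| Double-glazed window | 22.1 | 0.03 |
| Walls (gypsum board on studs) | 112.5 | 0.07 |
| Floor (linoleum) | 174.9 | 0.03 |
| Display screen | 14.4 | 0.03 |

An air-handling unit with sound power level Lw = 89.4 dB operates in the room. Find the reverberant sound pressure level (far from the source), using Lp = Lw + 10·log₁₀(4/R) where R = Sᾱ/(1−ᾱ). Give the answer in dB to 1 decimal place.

73.6 dB

A = 117.408 sabins; S = 498.8 m^2.
ᾱ = 117.408/498.8 = 0.2354; R = Sᾱ/(1−ᾱ) = 117.408/(1−0.2354) = 153.555 m^2.
Lp = Lw + 10 log₁₀(4/R) = 89.4 -15.84 = 73.6 dB.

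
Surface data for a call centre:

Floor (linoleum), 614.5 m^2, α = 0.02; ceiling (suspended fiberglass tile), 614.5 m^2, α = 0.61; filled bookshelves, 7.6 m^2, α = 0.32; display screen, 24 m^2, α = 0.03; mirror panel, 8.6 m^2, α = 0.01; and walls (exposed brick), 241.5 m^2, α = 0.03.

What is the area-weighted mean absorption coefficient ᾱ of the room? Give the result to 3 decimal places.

Total surface area S = 1510.7 m^2.
Σ(Sᵢαᵢ) = 614.5×0.02 + 614.5×0.61 + 7.6×0.32 + 24×0.03 + 8.6×0.01 + 241.5×0.03 = 397.618.
ᾱ = A/S = 0.263.

0.263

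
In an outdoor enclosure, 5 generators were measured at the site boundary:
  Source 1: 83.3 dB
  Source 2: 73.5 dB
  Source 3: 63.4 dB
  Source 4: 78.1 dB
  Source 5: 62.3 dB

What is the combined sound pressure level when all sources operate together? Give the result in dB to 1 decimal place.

84.8 dB

Σ 10^(Lᵢ/10) = 3.046e+08.
Combined level = 10 log₁₀(3.046e+08) = 84.8 dB.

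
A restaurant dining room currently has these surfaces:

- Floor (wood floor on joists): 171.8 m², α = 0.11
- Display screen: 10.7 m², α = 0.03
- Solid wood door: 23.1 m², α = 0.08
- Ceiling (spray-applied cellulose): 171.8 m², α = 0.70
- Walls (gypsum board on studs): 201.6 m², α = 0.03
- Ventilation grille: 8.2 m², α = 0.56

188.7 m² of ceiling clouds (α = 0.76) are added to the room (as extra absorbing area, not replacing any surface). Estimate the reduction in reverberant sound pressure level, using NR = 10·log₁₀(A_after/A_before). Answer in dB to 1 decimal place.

2.9 dB

A_before = Σ Sᵢαᵢ = 171.8×0.11 + 10.7×0.03 + 23.1×0.08 + 171.8×0.70 + 201.6×0.03 + 8.2×0.56 = 151.967 sabins.
Treatment contributes 188.7·0.76 = 143.412 sabins.
New total A_after = 295.379 sabins.
Reduction = 10 log₁₀(A_after/A_before) = 10 log₁₀(1.9437) = 2.9 dB.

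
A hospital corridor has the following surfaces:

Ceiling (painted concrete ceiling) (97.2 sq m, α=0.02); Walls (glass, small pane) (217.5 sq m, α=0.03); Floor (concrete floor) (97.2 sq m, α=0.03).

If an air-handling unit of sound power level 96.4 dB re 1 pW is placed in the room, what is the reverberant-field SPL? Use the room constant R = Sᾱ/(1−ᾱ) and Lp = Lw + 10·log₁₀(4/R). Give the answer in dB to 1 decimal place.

A = 11.385 sabins; S = 411.9 sq m.
ᾱ = 11.385/411.9 = 0.0276; R = Sᾱ/(1−ᾱ) = 11.385/(1−0.0276) = 11.708 sq m.
Lp = Lw + 10 log₁₀(4/R) = 96.4 -4.66 = 91.7 dB.

91.7 dB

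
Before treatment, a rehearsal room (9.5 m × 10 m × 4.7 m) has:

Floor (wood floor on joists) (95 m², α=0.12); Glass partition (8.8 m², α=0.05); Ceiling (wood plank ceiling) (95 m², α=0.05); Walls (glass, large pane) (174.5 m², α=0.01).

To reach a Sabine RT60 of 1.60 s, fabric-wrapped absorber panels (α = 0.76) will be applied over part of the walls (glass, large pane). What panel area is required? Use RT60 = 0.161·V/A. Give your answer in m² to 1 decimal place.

35.5

Summing Sᵢαᵢ: 11.400 + 0.440 + 4.750 + 1.745 → A₁ = 18.335 sabins.
V = 446.5 m³. Target absorption A₂ = 0.161 × 446.5 / 1.60 = 44.929 sabins.
ΔA needed = 44.929 − 18.335 = 26.594 sabins.
Each m² of panel replacing the walls (glass, large pane) adds (0.76 − 0.01) = 0.75 sabins.
Panel area = 26.594 / 0.75 = 35.5 m².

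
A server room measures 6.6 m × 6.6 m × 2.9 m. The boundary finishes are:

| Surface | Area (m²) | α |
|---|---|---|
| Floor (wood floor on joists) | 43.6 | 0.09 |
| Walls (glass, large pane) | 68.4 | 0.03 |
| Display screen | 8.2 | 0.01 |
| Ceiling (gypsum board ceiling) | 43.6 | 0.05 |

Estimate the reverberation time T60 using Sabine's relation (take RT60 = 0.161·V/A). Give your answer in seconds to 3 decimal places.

Total absorption A = 43.6×0.09 + 68.4×0.03 + 8.2×0.01 + 43.6×0.05
  = 3.924 + 2.052 + 0.082 + 2.180 = 8.238 m² sabins.
Volume V = 6.6 × 6.6 × 2.9 = 126.324 m³.
T = 0.161 V/A = 0.161·126.324/8.238 = 2.469 s.

2.469 seconds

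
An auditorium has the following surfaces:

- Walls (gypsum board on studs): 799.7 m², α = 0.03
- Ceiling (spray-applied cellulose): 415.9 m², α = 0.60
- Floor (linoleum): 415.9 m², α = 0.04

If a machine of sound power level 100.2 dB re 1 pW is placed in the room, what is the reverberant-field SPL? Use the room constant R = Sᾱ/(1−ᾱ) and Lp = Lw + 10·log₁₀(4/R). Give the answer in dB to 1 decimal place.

80.7 dB

A = 290.167 sabins; S = 1631.5 m².
ᾱ = 0.1779, so room constant R = A/(1−ᾱ) = 352.958 m².
Lp = Lw + 10 log₁₀(4/R) = 100.2 -19.46 = 80.7 dB.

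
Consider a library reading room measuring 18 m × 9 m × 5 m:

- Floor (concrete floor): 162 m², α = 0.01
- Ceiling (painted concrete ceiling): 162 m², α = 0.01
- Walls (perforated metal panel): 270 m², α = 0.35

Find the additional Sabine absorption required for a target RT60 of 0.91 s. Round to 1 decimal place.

Total absorption A₁ = 162×0.01 + 162×0.01 + 270×0.35
  = 1.620 + 1.620 + 94.500 = 97.740 m² sabins.
V = 810 m³. Required absorption A₂ = 0.161 × 810 / 0.91 = 143.308 sabins.
Shortfall: 143.308 − 97.740 = 45.6 sabins.

45.6 sabins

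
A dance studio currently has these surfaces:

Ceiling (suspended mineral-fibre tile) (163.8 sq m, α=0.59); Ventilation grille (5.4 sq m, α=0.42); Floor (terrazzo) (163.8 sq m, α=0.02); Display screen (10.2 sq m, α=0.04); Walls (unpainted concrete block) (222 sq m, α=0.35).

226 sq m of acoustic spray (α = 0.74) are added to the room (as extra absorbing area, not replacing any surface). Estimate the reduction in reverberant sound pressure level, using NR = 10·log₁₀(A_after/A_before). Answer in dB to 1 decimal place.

A_before = Σ Sᵢαᵢ = 163.8*0.59 + 5.4*0.42 + 163.8*0.02 + 10.2*0.04 + 222*0.35 = 180.294 sabins.
Added absorption = 226 × 0.74 = 167.240 sabins.
A_after = 180.294 + 167.240 = 347.534 sabins.
NR = 10·log₁₀(347.534/180.294) = 2.9 dB.

2.9 dB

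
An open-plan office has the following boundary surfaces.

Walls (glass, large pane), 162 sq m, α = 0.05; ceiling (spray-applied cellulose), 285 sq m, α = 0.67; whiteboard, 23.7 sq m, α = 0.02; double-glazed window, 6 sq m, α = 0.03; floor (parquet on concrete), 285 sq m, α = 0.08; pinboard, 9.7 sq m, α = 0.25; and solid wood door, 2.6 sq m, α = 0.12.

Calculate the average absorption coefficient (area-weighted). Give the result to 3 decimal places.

0.291

Total surface area S = 774.0 sq m.
Σ(Sᵢαᵢ) = 162·0.05 + 285·0.67 + 23.7·0.02 + 6·0.03 + 285·0.08 + 9.7·0.25 + 2.6·0.12 = 225.241.
ᾱ = 225.241 / 774.0 = 0.291.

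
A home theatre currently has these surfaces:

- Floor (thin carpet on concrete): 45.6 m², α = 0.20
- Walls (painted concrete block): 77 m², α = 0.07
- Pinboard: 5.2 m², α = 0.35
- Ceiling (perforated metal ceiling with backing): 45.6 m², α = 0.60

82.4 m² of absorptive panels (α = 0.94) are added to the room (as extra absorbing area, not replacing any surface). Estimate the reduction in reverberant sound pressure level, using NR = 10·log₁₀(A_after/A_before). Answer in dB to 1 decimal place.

4.4 dB

A_before = Σ Sᵢαᵢ = 45.6·0.20 + 77·0.07 + 5.2·0.35 + 45.6·0.60 = 43.690 sabins.
Treatment contributes 82.4·0.94 = 77.456 sabins.
New total A_after = 121.146 sabins.
Reduction = 10 log₁₀(A_after/A_before) = 10 log₁₀(2.7729) = 4.4 dB.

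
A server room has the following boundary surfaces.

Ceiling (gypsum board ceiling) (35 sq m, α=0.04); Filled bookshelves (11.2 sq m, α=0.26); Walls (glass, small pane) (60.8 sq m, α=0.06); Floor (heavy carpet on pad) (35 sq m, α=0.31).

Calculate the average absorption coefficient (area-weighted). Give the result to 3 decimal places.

S = Σ Sᵢ = 35 + 11.2 + 60.8 + 35 = 142.0 sq m.
Σ(Sᵢαᵢ) = 35×0.04 + 11.2×0.26 + 60.8×0.06 + 35×0.31 = 18.810.
ᾱ = A/S = 0.132.

0.132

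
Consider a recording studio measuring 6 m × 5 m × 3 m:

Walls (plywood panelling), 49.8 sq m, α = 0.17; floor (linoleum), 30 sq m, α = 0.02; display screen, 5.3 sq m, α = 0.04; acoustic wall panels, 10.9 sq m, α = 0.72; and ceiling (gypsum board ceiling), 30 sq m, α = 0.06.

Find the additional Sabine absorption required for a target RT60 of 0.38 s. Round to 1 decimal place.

19.2 sabins

Equivalent absorption area: A₁ = 49.8·0.17 + 30·0.02 + 5.3·0.04 + 10.9·0.72 + 30·0.06 = 18.926 sq m.
V = 90 m³. Required absorption A₂ = 0.161 × 90 / 0.38 = 38.132 sabins.
Additional absorption ΔA = 38.132 − 18.926 = 19.2 sabins.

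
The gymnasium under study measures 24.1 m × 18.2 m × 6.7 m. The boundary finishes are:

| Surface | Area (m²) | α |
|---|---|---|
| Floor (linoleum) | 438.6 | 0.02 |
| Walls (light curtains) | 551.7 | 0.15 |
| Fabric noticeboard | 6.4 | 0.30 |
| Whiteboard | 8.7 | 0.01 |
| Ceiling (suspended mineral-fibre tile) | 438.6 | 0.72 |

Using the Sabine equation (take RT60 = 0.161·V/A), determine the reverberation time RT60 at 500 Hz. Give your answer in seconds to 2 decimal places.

1.16 s

Summing Sᵢαᵢ: 8.772 + 82.755 + 1.920 + 0.087 + 315.792 → A = 409.326 sabins.
Volume V = 24.1 × 18.2 × 6.7 = 2938.754 m³.
Sabine: RT60 = 0.161 × 2938.754 / 409.326 = 1.16 s.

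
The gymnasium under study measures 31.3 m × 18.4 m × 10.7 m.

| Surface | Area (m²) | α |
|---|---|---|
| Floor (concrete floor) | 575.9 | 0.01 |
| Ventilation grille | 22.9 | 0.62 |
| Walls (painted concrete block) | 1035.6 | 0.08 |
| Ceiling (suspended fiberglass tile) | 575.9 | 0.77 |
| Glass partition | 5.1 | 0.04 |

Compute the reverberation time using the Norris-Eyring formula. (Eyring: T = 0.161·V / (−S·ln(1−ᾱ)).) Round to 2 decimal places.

Total surface area S = 575.9 + 22.9 + 1035.6 + 575.9 + 5.1 = 2215.4 m².
Σ(Sᵢαᵢ) = 575.9×0.01 + 22.9×0.62 + 1035.6×0.08 + 575.9×0.77 + 5.1×0.04 = 546.452.
ᾱ = 546.452 / 2215.4 = 0.2467.
Eyring denominator: −S ln(1−ᾱ) = 627.604.
V = 31.3 × 18.4 × 10.7 = 6162.344 m³.
T = 0.161·V/[−S·ln(1−ᾱ)] = 0.161·6162.344/627.604 = 1.58 s.

1.58 s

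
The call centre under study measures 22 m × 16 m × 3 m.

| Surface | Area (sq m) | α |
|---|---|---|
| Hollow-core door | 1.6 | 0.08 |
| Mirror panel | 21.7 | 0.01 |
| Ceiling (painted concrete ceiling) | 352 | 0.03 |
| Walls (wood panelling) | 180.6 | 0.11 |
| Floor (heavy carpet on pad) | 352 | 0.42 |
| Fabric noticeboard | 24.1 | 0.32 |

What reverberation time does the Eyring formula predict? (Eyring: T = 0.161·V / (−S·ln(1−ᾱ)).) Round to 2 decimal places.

0.82 sec

Total surface area S = 1.6 + 21.7 + 352 + 180.6 + 352 + 24.1 = 932.0 sq m.
Absorption A = 1.6×0.08 + 21.7×0.01 + 352×0.03 + 180.6×0.11 + 352×0.42 + 24.1×0.32 = 186.323 sabins.
ᾱ = 186.323 / 932.0 = 0.1999.
Eyring denominator: −S ln(1−ᾱ) = 207.853.
V = 22 × 16 × 3 = 1056 m³.
RT60 = 0.161 × 1056 / 207.853 = 0.82 s.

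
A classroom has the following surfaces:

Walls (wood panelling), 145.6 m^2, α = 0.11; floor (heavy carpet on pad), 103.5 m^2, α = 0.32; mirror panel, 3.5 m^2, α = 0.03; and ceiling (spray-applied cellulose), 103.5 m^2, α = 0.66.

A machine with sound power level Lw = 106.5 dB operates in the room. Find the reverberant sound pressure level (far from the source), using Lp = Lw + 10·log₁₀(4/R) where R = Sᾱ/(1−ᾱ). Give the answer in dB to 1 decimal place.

90.1 dB

A = 117.551 sabins; S = 356.1 m^2.
ᾱ = 0.3301, so room constant R = A/(1−ᾱ) = 175.475 m^2.
Lp = Lw + 10 log₁₀(4/R) = 106.5 -16.42 = 90.1 dB.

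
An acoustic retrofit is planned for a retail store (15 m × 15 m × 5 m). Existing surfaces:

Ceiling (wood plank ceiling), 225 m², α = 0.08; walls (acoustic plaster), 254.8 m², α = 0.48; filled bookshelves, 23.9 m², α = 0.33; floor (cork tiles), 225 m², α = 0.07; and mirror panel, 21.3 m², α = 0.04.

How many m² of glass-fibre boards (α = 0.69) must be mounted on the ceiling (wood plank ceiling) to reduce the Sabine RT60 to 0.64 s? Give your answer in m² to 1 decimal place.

193.8

Summing Sᵢαᵢ: 18.000 + 122.304 + 7.887 + 15.750 + 0.852 → A₁ = 164.793 sabins.
V = 1125 m³. Target absorption A₂ = 0.161 × 1125 / 0.64 = 283.008 sabins.
Absorption to add: 283.008 − 164.793 = 118.215 sabins.
Net gain per m²: Δα = 0.69 − 0.08 = 0.61.
Area = ΔA/Δα = 118.215/0.61 = 193.8 m².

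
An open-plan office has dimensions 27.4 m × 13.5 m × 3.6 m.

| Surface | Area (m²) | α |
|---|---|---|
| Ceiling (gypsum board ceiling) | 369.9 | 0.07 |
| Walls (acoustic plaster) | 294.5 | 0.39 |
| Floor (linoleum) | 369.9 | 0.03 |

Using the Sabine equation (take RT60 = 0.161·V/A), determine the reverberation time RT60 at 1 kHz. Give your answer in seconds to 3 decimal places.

A = Σ Sᵢαᵢ = 369.9*0.07 + 294.5*0.39 + 369.9*0.03 = 151.845 sabins.
V = 27.4·13.5·3.6 = 1331.64 m³.
Sabine: RT60 = 0.161 × 1331.64 / 151.845 = 1.412 s.

1.412 sec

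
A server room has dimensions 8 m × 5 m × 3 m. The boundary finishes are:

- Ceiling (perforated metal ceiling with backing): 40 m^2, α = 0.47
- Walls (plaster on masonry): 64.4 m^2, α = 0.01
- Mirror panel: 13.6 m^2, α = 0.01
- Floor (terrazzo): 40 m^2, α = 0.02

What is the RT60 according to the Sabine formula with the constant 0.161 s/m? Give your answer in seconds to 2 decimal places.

A = Σ Sᵢαᵢ = 40*0.47 + 64.4*0.01 + 13.6*0.01 + 40*0.02 = 20.380 sabins.
Volume V = 8 × 5 × 3 = 120 m³.
RT60 = 0.161 · V / A = 0.161 × 120 / 20.380 = 0.95 s.

0.95 sec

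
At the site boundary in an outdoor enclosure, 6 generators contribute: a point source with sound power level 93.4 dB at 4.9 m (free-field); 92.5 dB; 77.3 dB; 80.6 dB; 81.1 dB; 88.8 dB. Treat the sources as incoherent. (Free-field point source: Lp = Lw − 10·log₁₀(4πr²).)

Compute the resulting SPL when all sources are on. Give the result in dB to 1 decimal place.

Source at 4.9 m: Lp = 93.4 − 10·log₁₀(4π·4.9²) = 93.4 − 10·log₁₀(301.719) = 68.6 dB.
Converting to relative power and adding: 10^(68.6/10) + 10^(92.5/10) + 10^(77.3/10) + 10^(80.6/10) + 10^(81.1/10) + 10^(88.8/10) = 2.841e+09.
Back to dB: 10·log₁₀ Σ = 94.5 dB.

94.5 dB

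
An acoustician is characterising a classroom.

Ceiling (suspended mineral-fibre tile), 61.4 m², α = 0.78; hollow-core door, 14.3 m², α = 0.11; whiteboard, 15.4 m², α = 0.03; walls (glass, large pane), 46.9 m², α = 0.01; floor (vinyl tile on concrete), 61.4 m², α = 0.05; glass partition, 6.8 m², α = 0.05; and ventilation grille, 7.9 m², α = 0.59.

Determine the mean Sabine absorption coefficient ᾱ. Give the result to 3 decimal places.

0.273

Total surface area S = 214.1 m².
Weighted sum Σ Sα = 58.467.
ᾱ = A/S = 0.273.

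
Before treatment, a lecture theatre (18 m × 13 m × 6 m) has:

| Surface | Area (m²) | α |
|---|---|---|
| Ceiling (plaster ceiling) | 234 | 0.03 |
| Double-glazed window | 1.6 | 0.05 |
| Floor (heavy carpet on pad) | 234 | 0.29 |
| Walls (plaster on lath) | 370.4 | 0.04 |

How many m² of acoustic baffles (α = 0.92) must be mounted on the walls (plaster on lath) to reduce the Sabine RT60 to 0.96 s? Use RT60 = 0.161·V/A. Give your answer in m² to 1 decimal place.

Equivalent absorption area: A₁ = 234×0.03 + 1.6×0.05 + 234×0.29 + 370.4×0.04 = 89.776 m².
Required A₂ = 0.161·1404/0.96 = 235.463 sabins.
Absorption to add: 235.463 − 89.776 = 145.687 sabins.
Each m² of panel replacing the walls (plaster on lath) adds (0.92 − 0.04) = 0.88 sabins.
Area = ΔA/Δα = 145.687/0.88 = 165.6 m².

165.6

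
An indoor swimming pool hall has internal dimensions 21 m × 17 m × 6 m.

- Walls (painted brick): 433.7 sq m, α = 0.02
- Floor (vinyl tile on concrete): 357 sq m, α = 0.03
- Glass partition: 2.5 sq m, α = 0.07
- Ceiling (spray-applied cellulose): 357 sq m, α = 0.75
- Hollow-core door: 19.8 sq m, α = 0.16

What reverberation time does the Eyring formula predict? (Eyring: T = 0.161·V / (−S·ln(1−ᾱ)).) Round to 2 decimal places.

Total surface area S = 433.7 + 357 + 2.5 + 357 + 19.8 = 1170.0 sq m.
Σ(Sᵢαᵢ) = 433.7·0.02 + 357·0.03 + 2.5·0.07 + 357·0.75 + 19.8·0.16 = 290.477.
Mean coefficient ᾱ = A/S = 0.2483.
Eyring denominator: −S ln(1−ᾱ) = 333.939.
V = 21 × 17 × 6 = 2142 m³.
RT60 = 0.161 × 2142 / 333.939 = 1.03 s.

1.03 s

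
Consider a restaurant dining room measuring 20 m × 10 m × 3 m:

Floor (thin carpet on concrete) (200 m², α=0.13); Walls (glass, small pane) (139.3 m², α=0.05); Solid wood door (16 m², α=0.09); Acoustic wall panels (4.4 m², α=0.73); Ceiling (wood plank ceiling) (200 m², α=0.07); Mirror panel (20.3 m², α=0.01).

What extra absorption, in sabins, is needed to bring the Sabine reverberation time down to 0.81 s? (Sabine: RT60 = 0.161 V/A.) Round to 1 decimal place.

67.4 sabins

Summing Sᵢαᵢ: 26.000 + 6.965 + 1.440 + 3.212 + 14.000 + 0.203 → A₁ = 51.820 sabins.
V = 600 m³. Required absorption A₂ = 0.161 × 600 / 0.81 = 119.259 sabins.
Shortfall: 119.259 − 51.820 = 67.4 sabins.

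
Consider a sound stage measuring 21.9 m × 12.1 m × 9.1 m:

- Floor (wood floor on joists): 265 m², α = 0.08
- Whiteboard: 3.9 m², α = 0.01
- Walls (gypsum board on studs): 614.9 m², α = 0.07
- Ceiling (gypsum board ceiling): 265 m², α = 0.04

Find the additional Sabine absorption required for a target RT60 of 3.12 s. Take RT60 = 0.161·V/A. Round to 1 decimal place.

49.6 sabins

Equivalent absorption area: A₁ = 265*0.08 + 3.9*0.01 + 614.9*0.07 + 265*0.04 = 74.882 m².
V = 2411.409 m³. Required absorption A₂ = 0.161 × 2411.409 / 3.12 = 124.435 sabins.
Shortfall: 124.435 − 74.882 = 49.6 sabins.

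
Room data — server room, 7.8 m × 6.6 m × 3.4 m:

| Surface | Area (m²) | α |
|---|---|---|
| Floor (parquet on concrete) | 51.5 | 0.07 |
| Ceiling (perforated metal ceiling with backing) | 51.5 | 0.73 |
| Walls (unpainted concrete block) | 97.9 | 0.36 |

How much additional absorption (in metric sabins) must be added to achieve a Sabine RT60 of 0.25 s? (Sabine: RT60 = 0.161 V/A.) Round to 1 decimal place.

Equivalent absorption area: A₁ = 51.5*0.07 + 51.5*0.73 + 97.9*0.36 = 76.444 m².
V = 175.032 m³. Required absorption A₂ = 0.161 × 175.032 / 0.25 = 112.721 sabins.
Additional absorption ΔA = 112.721 − 76.444 = 36.3 sabins.

36.3 sabins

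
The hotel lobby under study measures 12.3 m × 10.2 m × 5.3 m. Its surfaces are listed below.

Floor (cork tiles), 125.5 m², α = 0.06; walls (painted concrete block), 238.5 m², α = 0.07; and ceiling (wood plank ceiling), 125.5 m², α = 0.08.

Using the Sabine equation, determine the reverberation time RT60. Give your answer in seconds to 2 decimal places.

Total absorption A = 125.5*0.06 + 238.5*0.07 + 125.5*0.08
  = 7.530 + 16.695 + 10.040 = 34.265 m² sabins.
Volume V = 12.3 × 10.2 × 5.3 = 664.938 m³.
T = 0.161 V/A = 0.161·664.938/34.265 = 3.12 s.

3.12 seconds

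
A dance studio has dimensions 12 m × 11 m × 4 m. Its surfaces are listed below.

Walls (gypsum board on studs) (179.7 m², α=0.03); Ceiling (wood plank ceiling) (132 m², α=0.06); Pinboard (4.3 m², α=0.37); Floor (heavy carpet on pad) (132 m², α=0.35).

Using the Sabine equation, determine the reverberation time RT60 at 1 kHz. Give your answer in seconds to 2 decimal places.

Equivalent absorption area: A = 179.7×0.03 + 132×0.06 + 4.3×0.37 + 132×0.35 = 61.102 m².
V = 12·11·4 = 528 m³.
T = 0.161 V/A = 0.161·528/61.102 = 1.39 s.

1.39 sec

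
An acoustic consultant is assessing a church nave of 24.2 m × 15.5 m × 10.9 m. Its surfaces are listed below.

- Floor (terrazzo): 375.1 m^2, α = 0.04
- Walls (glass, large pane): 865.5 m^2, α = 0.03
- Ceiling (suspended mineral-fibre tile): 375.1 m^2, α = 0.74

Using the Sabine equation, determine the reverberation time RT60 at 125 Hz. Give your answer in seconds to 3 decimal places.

2.066 seconds

Total absorption A = 375.1×0.04 + 865.5×0.03 + 375.1×0.74
  = 15.004 + 25.965 + 277.574 = 318.543 m^2 sabins.
V = 24.2·15.5·10.9 = 4088.59 m³.
T = 0.161 V/A = 0.161·4088.59/318.543 = 2.066 s.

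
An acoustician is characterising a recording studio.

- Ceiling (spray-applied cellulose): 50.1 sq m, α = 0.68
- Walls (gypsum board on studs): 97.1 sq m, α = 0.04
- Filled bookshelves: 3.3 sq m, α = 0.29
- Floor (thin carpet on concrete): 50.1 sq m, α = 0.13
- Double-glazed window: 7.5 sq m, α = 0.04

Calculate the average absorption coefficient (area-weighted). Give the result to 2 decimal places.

Total surface area S = 208.1 sq m.
Σ(Sᵢαᵢ) = 50.1×0.68 + 97.1×0.04 + 3.3×0.29 + 50.1×0.13 + 7.5×0.04 = 45.722.
ᾱ = 45.722 / 208.1 = 0.22.

0.22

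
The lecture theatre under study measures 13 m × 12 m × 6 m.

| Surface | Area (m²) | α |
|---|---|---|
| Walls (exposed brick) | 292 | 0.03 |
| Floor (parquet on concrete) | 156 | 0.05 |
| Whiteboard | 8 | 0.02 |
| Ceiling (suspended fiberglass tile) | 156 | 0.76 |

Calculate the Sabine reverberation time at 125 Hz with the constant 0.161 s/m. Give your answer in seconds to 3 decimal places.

1.114 sec

Summing Sᵢαᵢ: 8.760 + 7.800 + 0.160 + 118.560 → A = 135.280 sabins.
V = 13·12·6 = 936 m³.
RT60 = 0.161 · V / A = 0.161 × 936 / 135.280 = 1.114 s.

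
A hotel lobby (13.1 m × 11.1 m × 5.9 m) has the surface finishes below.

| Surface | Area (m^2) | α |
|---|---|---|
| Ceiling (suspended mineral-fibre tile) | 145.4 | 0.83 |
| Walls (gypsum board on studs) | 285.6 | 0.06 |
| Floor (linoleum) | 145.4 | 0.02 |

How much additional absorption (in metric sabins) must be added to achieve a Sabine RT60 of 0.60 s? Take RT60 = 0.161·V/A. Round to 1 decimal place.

Total absorption A₁ = 145.4·0.83 + 285.6·0.06 + 145.4·0.02
  = 120.682 + 17.136 + 2.908 = 140.726 m^2 sabins.
V = 857.919 m³. Required absorption A₂ = 0.161 × 857.919 / 0.60 = 230.208 sabins.
Additional absorption ΔA = 230.208 − 140.726 = 89.5 sabins.

89.5 sabins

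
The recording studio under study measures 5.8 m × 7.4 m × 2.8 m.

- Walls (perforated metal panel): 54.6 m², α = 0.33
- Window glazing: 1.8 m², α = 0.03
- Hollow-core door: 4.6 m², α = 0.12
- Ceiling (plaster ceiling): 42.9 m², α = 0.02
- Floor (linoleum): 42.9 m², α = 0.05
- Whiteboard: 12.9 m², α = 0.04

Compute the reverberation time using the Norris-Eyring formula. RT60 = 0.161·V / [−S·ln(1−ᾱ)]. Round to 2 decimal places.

0.81 s

S = Σ Sᵢ = 159.7 m².
Σ(Sᵢαᵢ) = 54.6·0.33 + 1.8·0.03 + 4.6·0.12 + 42.9·0.02 + 42.9·0.05 + 12.9·0.04 = 22.143.
Mean coefficient ᾱ = A/S = 0.1387.
−S·ln(1−ᾱ) = −159.7 × ln(1 − 0.1387) = 23.845.
V = 5.8 × 7.4 × 2.8 = 120.176 m³.
RT60 = 0.161 × 120.176 / 23.845 = 0.81 s.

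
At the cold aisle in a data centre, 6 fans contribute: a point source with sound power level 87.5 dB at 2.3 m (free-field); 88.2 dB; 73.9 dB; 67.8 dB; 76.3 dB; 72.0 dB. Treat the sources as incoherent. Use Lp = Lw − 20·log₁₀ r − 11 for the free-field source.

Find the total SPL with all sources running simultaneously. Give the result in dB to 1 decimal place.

88.8 dB

Source at 2.3 m: Lp = 87.5 − 20·log₁₀(2.3) − 11 = 69.3 dB.
Sum in the linear (power) domain: Σ 10^(Lᵢ/10) = 10^(69.3/10) + 10^(88.2/10) + 10^(73.9/10) + 10^(67.8/10) + 10^(76.3/10) + 10^(72.0/10) = 7.583e+08.
Combined level = 10 log₁₀(7.583e+08) = 88.8 dB.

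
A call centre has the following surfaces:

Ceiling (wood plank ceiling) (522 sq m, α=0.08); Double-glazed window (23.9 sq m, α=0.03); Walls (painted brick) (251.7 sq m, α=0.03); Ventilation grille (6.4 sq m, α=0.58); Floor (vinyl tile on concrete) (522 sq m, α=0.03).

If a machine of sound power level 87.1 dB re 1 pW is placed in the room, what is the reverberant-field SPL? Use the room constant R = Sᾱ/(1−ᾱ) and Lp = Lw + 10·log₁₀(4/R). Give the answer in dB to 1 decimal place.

Σ(Sᵢαᵢ) = 522·0.08 + 23.9·0.03 + 251.7·0.03 + 6.4·0.58 + 522·0.03 = 69.400; total area S = 1326.0 sq m.
ᾱ = 0.0523, so room constant R = A/(1−ᾱ) = 73.230 sq m.
Lp = Lw + 10 log₁₀(4/R) = 87.1 -12.63 = 74.5 dB.

74.5 dB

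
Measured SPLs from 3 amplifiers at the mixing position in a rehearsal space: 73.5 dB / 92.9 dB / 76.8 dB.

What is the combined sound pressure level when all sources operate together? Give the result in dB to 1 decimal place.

93.1 dB

Converting to relative power and adding: 10^(73.5/10) + 10^(92.9/10) + 10^(76.8/10) = 2.02e+09.
L_total = 10·log₁₀(2.02e+09) = 93.1 dB.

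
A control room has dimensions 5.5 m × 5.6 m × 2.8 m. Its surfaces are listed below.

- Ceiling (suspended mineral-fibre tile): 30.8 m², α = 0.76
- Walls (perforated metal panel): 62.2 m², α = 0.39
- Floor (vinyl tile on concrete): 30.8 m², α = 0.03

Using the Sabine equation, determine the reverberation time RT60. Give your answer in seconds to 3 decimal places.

0.286 s

Total absorption A = 30.8·0.76 + 62.2·0.39 + 30.8·0.03
  = 23.408 + 24.258 + 0.924 = 48.590 m² sabins.
V = 5.5·5.6·2.8 = 86.24 m³.
T = 0.161 V/A = 0.161·86.24/48.590 = 0.286 s.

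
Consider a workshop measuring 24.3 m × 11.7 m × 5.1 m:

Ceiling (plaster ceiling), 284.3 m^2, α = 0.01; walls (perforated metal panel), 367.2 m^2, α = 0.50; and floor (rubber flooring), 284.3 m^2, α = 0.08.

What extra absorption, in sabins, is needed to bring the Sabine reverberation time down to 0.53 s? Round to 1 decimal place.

A₁ = Σ Sᵢαᵢ = 284.3×0.01 + 367.2×0.50 + 284.3×0.08 = 209.187 sabins.
For T = 0.53 s, need A₂ = 0.161·V/T = 0.161·1449.981/0.53 = 440.466 sabins.
Shortfall: 440.466 − 209.187 = 231.3 sabins.

231.3 sabins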